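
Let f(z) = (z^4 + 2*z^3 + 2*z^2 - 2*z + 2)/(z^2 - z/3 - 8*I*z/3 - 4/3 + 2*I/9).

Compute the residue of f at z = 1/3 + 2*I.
Write f(z) = P(z)/Q(z) with P(z) = z^4 + 2*z^3 + 2*z^2 - 2*z + 2 and Q(z) = z^2 - z/3 - 8*I*z/3 - 4/3 + 2*I/9.
The denominator factors as Q(z) = (z - 2*I/3)*(z - 1/3 - 2*I), so z = 1/3 + 2*I is a simple zero of Q and P is analytic there; z = 1/3 + 2*I is therefore a simple pole and
  Res(f, z₀) = P(z₀)/Q'(z₀).

Q'(z) = 2*z - 1/3 - 8*I/3, so Q'(1/3 + 2*I) = 1/3 + 4*I/3.
P(1/3 + 2*I) = -83/81 - 712*I/27.

Res(f, 1/3 + 2*I) = (-83/81 - 712*I/27)/(1/3 + 4*I/3) = -8627/459 - 1804*I/459

Final answer: -8627/459 - 1804*I/459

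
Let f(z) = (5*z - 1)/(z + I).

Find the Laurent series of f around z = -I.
Put w = z - (-I), i.e. z = w - I. The denominator is w, so it suffices to rewrite the numerator in powers of w.

P(z) = 5*z - 1
P(w - I) = -1 - 5*I + 5*w

Dividing each term by w:
  f = (-1 - 5*I)/w + 5

Substituting back w = z + I:
  f(z) = (-1 - 5*I)/(z + I) + 5

The series is finite because the numerator is a polynomial; the negative powers form the principal part, and the coefficient of 1/(z + I) gives Res(f, -I) = -1 - 5*I.

Final answer: (-1 - 5*I)/(z + I) + 5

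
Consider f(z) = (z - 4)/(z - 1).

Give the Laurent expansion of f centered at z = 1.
Put w = z - (1), i.e. z = w + 1. The denominator is w, so it suffices to rewrite the numerator in powers of w.

P(z) = z - 4
P(w + 1) = -3 + w

Dividing each term by w:
  f = -3/w + 1

Substituting back w = z - 1:
  f(z) = -3/(z - 1) + 1

The series is finite because the numerator is a polynomial; the negative powers form the principal part, and the coefficient of 1/(z - 1) gives Res(f, 1) = -3.

Final answer: -3/(z - 1) + 1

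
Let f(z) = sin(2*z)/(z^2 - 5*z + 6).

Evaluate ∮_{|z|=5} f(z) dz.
2*I*pi*sin(6) - 2*I*pi*sin(4)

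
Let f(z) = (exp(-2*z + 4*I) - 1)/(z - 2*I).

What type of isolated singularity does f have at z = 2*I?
Let u = z - 2*I. The exponent is -2*z + 4*I = -2u, so
  f = (e^(-2u) - 1)/u = ((-2u) + (-2u)^2/2 + (-2u)^3/6 + ...)/u = -2 + (2)*u + (-4/3)*u^2 + ...
The Laurent expansion about u = 0 has no negative powers; equivalently lim_{z→2*I} f(z) = -2 exists and is finite.
So the singularity is removable.

Final answer: removable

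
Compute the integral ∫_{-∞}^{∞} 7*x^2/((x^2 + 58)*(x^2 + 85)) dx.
7*pi*(-sqrt(58) + sqrt(85))/27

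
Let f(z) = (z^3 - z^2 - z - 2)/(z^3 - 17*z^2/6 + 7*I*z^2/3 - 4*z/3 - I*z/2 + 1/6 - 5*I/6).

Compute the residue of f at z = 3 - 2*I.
Write f(z) = P(z)/Q(z) with P(z) = z^3 - z^2 - z - 2 and Q(z) = z^3 - 17*z^2/6 + 7*I*z^2/3 - 4*z/3 - I*z/2 + 1/6 - 5*I/6.
The denominator factors as Q(z) = (z + 1/2)*(z - 1/3 + I/3)*(z - 3 + 2*I), so z = 3 - 2*I is a simple zero of Q and P is analytic there; z = 3 - 2*I is therefore a simple pole and
  Res(f, z₀) = P(z₀)/Q'(z₀).

Q'(z) = 3*z^2 - 17*z/3 + 14*I*z/3 - 4/3 - I/2, so Q'(3 - 2*I) = 6 - 67*I/6.
P(3 - 2*I) = -19 - 32*I.

Res(f, 3 - 2*I) = (-19 - 32*I)/(6 - 67*I/6) = 1752/1157 - 2910*I/1157

Final answer: 1752/1157 - 2910*I/1157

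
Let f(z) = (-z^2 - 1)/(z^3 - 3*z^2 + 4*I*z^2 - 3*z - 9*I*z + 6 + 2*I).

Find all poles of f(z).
{-2*I, 1 - I, 2 - I}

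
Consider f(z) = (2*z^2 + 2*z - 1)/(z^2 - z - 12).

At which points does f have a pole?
The singularities of f are the zeros of the denominator. Factoring,
  z^2 - z - 12 = (z - 4)*(z + 3)
so the candidates are z = 4, z = -3.

Check the numerator P(z) = 2*z^2 + 2*z - 1 at each one:
  P(4) = 39 ≠ 0, so z = 4 is a (simple) pole.
  P(-3) = 11 ≠ 0, so z = -3 is a (simple) pole.

Poles of f: {-3, 4}

Final answer: {-3, 4}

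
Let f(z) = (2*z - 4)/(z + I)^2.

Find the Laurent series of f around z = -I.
Put w = z - (-I), i.e. z = w - I. The denominator is w^2, so it suffices to rewrite the numerator in powers of w.

P(z) = 2*z - 4
P(w - I) = -4 - 2*I + 2*w

Dividing each term by w^2:
  f = (-4 - 2*I)/w^2 + 2/w

Substituting back w = z + I:
  f(z) = (-4 - 2*I)/(z + I)^2 + 2/(z + I)

The series is finite because the numerator is a polynomial; the negative powers form the principal part, and the coefficient of 1/(z + I) gives Res(f, -I) = 2.

Final answer: (-4 - 2*I)/(z + I)^2 + 2/(z + I)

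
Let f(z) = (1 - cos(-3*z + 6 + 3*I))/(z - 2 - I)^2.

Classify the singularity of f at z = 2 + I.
Let u = z - 2 - I. The argument of cos is -3*z + 6 + 3*I = -3u, so
  f = (1 - cos(-3u))/u^2 = ((-3u)^2/2 - (-3u)^4/24 + ...)/u^2 = 9/2 - (27/8)*u^2 + ...
The Laurent expansion about u = 0 has no negative powers; equivalently lim_{z→2 + I} f(z) = 9/2 exists and is finite.
So the singularity is removable.

Final answer: removable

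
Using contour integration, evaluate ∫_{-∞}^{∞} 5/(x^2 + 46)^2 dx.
5*sqrt(46)*pi/4232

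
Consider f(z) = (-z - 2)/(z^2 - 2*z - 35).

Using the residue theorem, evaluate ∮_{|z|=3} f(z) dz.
By the residue theorem, ∮_C f(z) dz = 2πi · (sum of the residues of f at the poles inside |z| = 3).

The denominator factors as (z - 7)*(z + 5), so the singularities of f are simple poles at z = 7, z = -5.
  |7|² = 49 > 9 = 3², so this pole is outside the contour.
  |-5|² = 25 > 9 = 3², so this pole is outside the contour.

No pole lies inside the contour, so f is analytic on and inside C and the integral is 0 (Cauchy's theorem).

Final answer: 0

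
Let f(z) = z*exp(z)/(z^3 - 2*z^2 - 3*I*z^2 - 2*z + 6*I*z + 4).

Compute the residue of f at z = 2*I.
Write f(z) = P(z)/Q(z) with P(z) = z*exp(z) and Q(z) = z^3 - 2*z^2 - 3*I*z^2 - 2*z + 6*I*z + 4.
The denominator factors as Q(z) = (z - 2)*(z - 2*I)*(z - I), so z = 2*I is a simple zero of Q and P is analytic there; z = 2*I is therefore a simple pole and
  Res(f, z₀) = P(z₀)/Q'(z₀).

Q'(z) = 3*z^2 - 4*z - 6*I*z - 2 + 6*I, so Q'(2*I) = -2 - 2*I.
P(2*I) = 2*I*exp(2*I).

Res(f, 2*I) = (2*I*exp(2*I))/(-2 - 2*I) = (-1/2 - I/2)*exp(2*I)

Final answer: (-1/2 - I/2)*exp(2*I)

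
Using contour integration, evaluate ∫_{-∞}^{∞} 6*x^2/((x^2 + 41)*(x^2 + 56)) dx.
Let f(z) = 6*z^2/((z^2 + 41)*(z^2 + 56)). The denominator has no real zeros and deg Q - deg P = 2 ≥ 2, so the integral of f over the upper semicircle |z| = R tends to 0 as R → ∞. Closing the contour in the upper half-plane,
  ∫_{-∞}^{∞} f(x) dx = 2πi · Σ Res(f, z_k)  over the poles with Im z_k > 0.

Zeros of the denominator: z^2 + 56 = 0 gives z = ±2*sqrt(14)*I; z^2 + 41 = 0 gives z = ±sqrt(41)*I.
Upper half-plane: z = 2*sqrt(14)*I, z = sqrt(41)*I (simple).

Each pole is a simple zero of Q(z) = z^4 + 97*z^2 + 2296, so Res(f, z₀) = P(z₀)/Q'(z₀) with P(z) = 6*z^2, Q'(z) = 4*z^3 + 194*z:
  Res(f, 2*sqrt(14)*I) = (-336)/(-60*sqrt(14)*I) = -2*sqrt(14)*I/5
  Res(f, sqrt(41)*I) = (-246)/(30*sqrt(41)*I) = sqrt(41)*I/5

Sum of residues: I*(-2*sqrt(14) + sqrt(41))/5
∫_{-∞}^{∞} f(x) dx = 2πi · (I*(-2*sqrt(14) + sqrt(41))/5) = 2*pi*(-sqrt(41) + 2*sqrt(14))/5

Final answer: 2*pi*(-sqrt(41) + 2*sqrt(14))/5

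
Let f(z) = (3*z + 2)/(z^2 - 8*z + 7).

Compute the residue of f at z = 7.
Write f(z) = P(z)/Q(z) with P(z) = 3*z + 2 and Q(z) = z^2 - 8*z + 7.
The denominator factors as Q(z) = (z - 7)*(z - 1), so z = 7 is a simple zero of Q and P is analytic there; z = 7 is therefore a simple pole and
  Res(f, z₀) = P(z₀)/Q'(z₀).

Q'(z) = 2*z - 8, so Q'(7) = 6.
P(7) = 23.

Res(f, 7) = (23)/(6) = 23/6

Final answer: 23/6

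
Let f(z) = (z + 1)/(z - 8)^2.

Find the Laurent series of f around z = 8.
Put w = z - (8), i.e. z = w + 8. The denominator is w^2, so it suffices to rewrite the numerator in powers of w.

P(z) = z + 1
P(w + 8) = 9 + w

Dividing each term by w^2:
  f = 9/w^2 + 1/w

Substituting back w = z - 8:
  f(z) = 9/(z - 8)^2 + 1/(z - 8)

The series is finite because the numerator is a polynomial; the negative powers form the principal part, and the coefficient of 1/(z - 8) gives Res(f, 8) = 1.

Final answer: 9/(z - 8)^2 + 1/(z - 8)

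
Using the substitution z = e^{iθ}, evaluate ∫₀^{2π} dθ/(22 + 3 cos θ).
Let J = ∫₀^{2π} dθ/(22 + 3 cos θ).
Put z = e^{iθ}: then cos θ = (z + 1/z)/2, dθ = dz/(iz), and z runs once counterclockwise around |z| = 1:
  J = ∮_{|z|=1} 1/(22 + 3*(z + 1/z)/2) · dz/(iz) = (2/i) ∮_{|z|=1} dz/(3*z^2 + 44*z + 3).
The roots of 3*z^2 + 44*z + 3 are z = (-22 ± sqrt(22^2 - 3^2))/3, with sqrt(475) = 5*sqrt(19); their product is 1, so only z₊ = -22/3 + 5*sqrt(19)/3 lies inside the unit circle (z₋ = -22/3 - 5*sqrt(19)/3 lies outside).
z₊ is a simple zero of q(z) = 3*z^2 + 44*z + 3, so Res(1/q, z₊) = 1/q'(z₊) with q'(z) = 6*z + 44; and q'(z₊) = 3*(z₊ - z₋) = 10*sqrt(19).
Therefore J = (2/i) · 2πi · 1/(10*sqrt(19)) = 2*pi/(5*sqrt(19)) = 2*sqrt(19)*pi/95

Final answer: 2*sqrt(19)*pi/95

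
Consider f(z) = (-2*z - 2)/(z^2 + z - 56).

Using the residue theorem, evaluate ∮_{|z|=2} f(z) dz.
By the residue theorem, ∮_C f(z) dz = 2πi · (sum of the residues of f at the poles inside |z| = 2).

The denominator factors as (z - 7)*(z + 8), so the singularities of f are simple poles at z = 7, z = -8.
  |7|² = 49 > 4 = 2², so this pole is outside the contour.
  |-8|² = 64 > 4 = 2², so this pole is outside the contour.

No pole lies inside the contour, so f is analytic on and inside C and the integral is 0 (Cauchy's theorem).

Final answer: 0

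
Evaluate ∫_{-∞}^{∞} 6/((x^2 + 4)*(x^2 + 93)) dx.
Let f(z) = 6/((z^2 + 4)*(z^2 + 93)). The denominator has no real zeros and deg Q - deg P = 4 ≥ 2, so the integral of f over the upper semicircle |z| = R tends to 0 as R → ∞. Closing the contour in the upper half-plane,
  ∫_{-∞}^{∞} f(x) dx = 2πi · Σ Res(f, z_k)  over the poles with Im z_k > 0.

Zeros of the denominator: z^2 + 4 = 0 gives z = ±2*I; z^2 + 93 = 0 gives z = ±sqrt(93)*I.
Upper half-plane: z = 2*I, z = sqrt(93)*I (simple).

Each pole is a simple zero of Q(z) = z^4 + 97*z^2 + 372, so Res(f, z₀) = P(z₀)/Q'(z₀) with P(z) = 6, Q'(z) = 4*z^3 + 194*z:
  Res(f, 2*I) = (6)/(356*I) = -3*I/178
  Res(f, sqrt(93)*I) = (6)/(-178*sqrt(93)*I) = sqrt(93)*I/2759

Sum of residues: I*(-93 + 2*sqrt(93))/5518
∫_{-∞}^{∞} f(x) dx = 2πi · (I*(-93 + 2*sqrt(93))/5518) = pi*(93 - 2*sqrt(93))/2759

Final answer: pi*(93 - 2*sqrt(93))/2759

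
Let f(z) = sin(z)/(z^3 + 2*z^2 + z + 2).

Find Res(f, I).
Write f(z) = P(z)/Q(z) with P(z) = sin(z) and Q(z) = z^3 + 2*z^2 + z + 2.
The denominator factors as Q(z) = (z + I)*(z - I)*(z + 2), so z = I is a simple zero of Q and P is analytic there; z = I is therefore a simple pole and
  Res(f, z₀) = P(z₀)/Q'(z₀).

Q'(z) = 3*z^2 + 4*z + 1, so Q'(I) = -2 + 4*I.
P(I) = I*sinh(1).

Res(f, I) = (I*sinh(1))/(-2 + 4*I) = (1/5 - I/10)*sinh(1)

Final answer: (1/5 - I/10)*sinh(1)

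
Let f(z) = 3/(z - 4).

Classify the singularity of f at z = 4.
pole of order 1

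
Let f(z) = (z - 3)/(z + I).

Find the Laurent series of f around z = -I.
(-3 - I)/(z + I) + 1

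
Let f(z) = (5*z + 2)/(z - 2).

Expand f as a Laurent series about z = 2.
Put w = z - (2), i.e. z = w + 2. The denominator is w, so it suffices to rewrite the numerator in powers of w.

P(z) = 5*z + 2
P(w + 2) = 12 + 5*w

Dividing each term by w:
  f = 12/w + 5

Substituting back w = z - 2:
  f(z) = 12/(z - 2) + 5

The series is finite because the numerator is a polynomial; the negative powers form the principal part, and the coefficient of 1/(z - 2) gives Res(f, 2) = 12.

Final answer: 12/(z - 2) + 5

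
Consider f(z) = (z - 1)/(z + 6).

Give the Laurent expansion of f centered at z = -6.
Put w = z - (-6), i.e. z = w - 6. The denominator is w, so it suffices to rewrite the numerator in powers of w.

P(z) = z - 1
P(w - 6) = -7 + w

Dividing each term by w:
  f = -7/w + 1

Substituting back w = z + 6:
  f(z) = -7/(z + 6) + 1

The series is finite because the numerator is a polynomial; the negative powers form the principal part, and the coefficient of 1/(z + 6) gives Res(f, -6) = -7.

Final answer: -7/(z + 6) + 1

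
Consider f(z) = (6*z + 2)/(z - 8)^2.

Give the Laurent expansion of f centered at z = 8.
50/(z - 8)^2 + 6/(z - 8)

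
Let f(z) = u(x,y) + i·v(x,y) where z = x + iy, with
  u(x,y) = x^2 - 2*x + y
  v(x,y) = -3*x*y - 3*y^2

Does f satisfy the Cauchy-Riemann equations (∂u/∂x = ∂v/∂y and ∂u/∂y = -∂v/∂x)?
∂u/∂x = 2*x - 2
∂v/∂y = -3*x - 6*y
∂u/∂y = 1
∂v/∂x = -3*y
∂u/∂x ≠ ∂v/∂y and ∂u/∂y ≠ -∂v/∂x; the Cauchy-Riemann equations are not satisfied, so f is not analytic.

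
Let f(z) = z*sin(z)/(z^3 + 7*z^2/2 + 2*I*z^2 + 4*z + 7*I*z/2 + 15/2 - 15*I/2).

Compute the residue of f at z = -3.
(120/689 + 102*I/689)*sin(3)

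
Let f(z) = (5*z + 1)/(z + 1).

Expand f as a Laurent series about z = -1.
Put w = z - (-1), i.e. z = w - 1. The denominator is w, so it suffices to rewrite the numerator in powers of w.

P(z) = 5*z + 1
P(w - 1) = -4 + 5*w

Dividing each term by w:
  f = -4/w + 5

Substituting back w = z + 1:
  f(z) = -4/(z + 1) + 5

The series is finite because the numerator is a polynomial; the negative powers form the principal part, and the coefficient of 1/(z + 1) gives Res(f, -1) = -4.

Final answer: -4/(z + 1) + 5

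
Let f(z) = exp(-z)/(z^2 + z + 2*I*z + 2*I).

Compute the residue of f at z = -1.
Write f(z) = P(z)/Q(z) with P(z) = exp(-z) and Q(z) = z^2 + z + 2*I*z + 2*I.
The denominator factors as Q(z) = (z + 1)*(z + 2*I), so z = -1 is a simple zero of Q and P is analytic there; z = -1 is therefore a simple pole and
  Res(f, z₀) = P(z₀)/Q'(z₀).

Q'(z) = 2*z + 1 + 2*I, so Q'(-1) = -1 + 2*I.
P(-1) = exp(1).

Res(f, -1) = (exp(1))/(-1 + 2*I) = exp(1)*(-1/5 - 2*I/5)

Final answer: exp(1)*(-1/5 - 2*I/5)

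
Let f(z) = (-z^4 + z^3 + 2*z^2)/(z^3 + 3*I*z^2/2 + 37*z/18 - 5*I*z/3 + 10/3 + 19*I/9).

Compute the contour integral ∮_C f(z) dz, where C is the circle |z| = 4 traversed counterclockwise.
pi*(19/3 + 227*I/18)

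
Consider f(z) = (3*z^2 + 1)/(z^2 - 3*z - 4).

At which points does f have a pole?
The singularities of f are the zeros of the denominator. Factoring,
  z^2 - 3*z - 4 = (z - 4)*(z + 1)
so the candidates are z = 4, z = -1.

Check the numerator P(z) = 3*z^2 + 1 at each one:
  P(4) = 49 ≠ 0, so z = 4 is a (simple) pole.
  P(-1) = 4 ≠ 0, so z = -1 is a (simple) pole.

Poles of f: {-1, 4}

Final answer: {-1, 4}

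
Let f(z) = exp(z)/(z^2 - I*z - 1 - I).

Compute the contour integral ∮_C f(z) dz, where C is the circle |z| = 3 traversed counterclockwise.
By the residue theorem, ∮_C f(z) dz = 2πi · (sum of the residues of f at the poles inside |z| = 3).

The denominator factors as (z - 1 - I)*(z + 1), so the singularities of f are simple poles at z = 1 + I, z = -1.
  |1 + I|² = 2 < 9 = 3², so this pole is inside the contour.
  |-1|² = 1 < 9 = 3², so this pole is inside the contour.

With P(z) = exp(z) and Q(z) = z^2 - I*z - 1 - I, each pole is simple, so Res(f, z₀) = P(z₀)/Q'(z₀) with Q'(z) = 2*z - I.
  Res(f, 1 + I) = P(1 + I)/Q'(1 + I) = (exp(1 + I))/(2 + I) = (2/5 - I/5)*exp(1 + I)
  Res(f, -1) = P(-1)/Q'(-1) = (exp(-1))/(-2 - I) = (-2/5 + I/5)*exp(-1)

Sum of residues inside C: (-2/5 + I/5)*exp(-1) + (2/5 - I/5)*exp(1 + I)
∮_C f(z) dz = 2πi · ((-2/5 + I/5)*exp(-1) + (2/5 - I/5)*exp(1 + I)) = pi*(-2/5 - 4*I/5)*exp(-1) + pi*(2/5 + 4*I/5)*exp(1 + I)

Final answer: pi*(-2/5 - 4*I/5)*exp(-1) + pi*(2/5 + 4*I/5)*exp(1 + I)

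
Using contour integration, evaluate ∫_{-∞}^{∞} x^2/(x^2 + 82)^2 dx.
Let f(z) = z^2/(z^2 + 82)^2. The denominator has no real zeros and deg Q - deg P = 2 ≥ 2, so the integral of f over the upper semicircle |z| = R tends to 0 as R → ∞. Closing the contour in the upper half-plane,
  ∫_{-∞}^{∞} f(x) dx = 2πi · Σ Res(f, z_k)  over the poles with Im z_k > 0.

Zeros of the denominator: z^2 + 82 = 0 gives z = ±sqrt(82)*I.
Upper half-plane: z = sqrt(82)*I (a pole of order 2).

Write f(z) = g(z)/(z - sqrt(82)*I)^2 with g(z) = z^2/(z + sqrt(82)*I)^2. For a double pole, Res(f, z₀) = g'(z₀):
  g'(z) = 2*sqrt(82)*I*z/(z + sqrt(82)*I)^3
  Res(f, sqrt(82)*I) = g'(sqrt(82)*I) = -sqrt(82)*I/328

∫_{-∞}^{∞} f(x) dx = 2πi · (-sqrt(82)*I/328) = sqrt(82)*pi/164

Final answer: sqrt(82)*pi/164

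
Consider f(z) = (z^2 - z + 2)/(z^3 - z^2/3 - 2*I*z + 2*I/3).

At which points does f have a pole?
The singularities of f are the zeros of the denominator. Factoring,
  z^3 - z^2/3 - 2*I*z + 2*I/3 = (z + 1 + I)*(z - 1 - I)*(z - 1/3)
so the candidates are z = -1 - I, z = 1 + I, z = 1/3.

Check the numerator P(z) = z^2 - z + 2 at each one:
  P(-1 - I) = 3 + 3*I ≠ 0, so z = -1 - I is a (simple) pole.
  P(1 + I) = 1 + I ≠ 0, so z = 1 + I is a (simple) pole.
  P(1/3) = 16/9 ≠ 0, so z = 1/3 is a (simple) pole.

Poles of f: {-1 - I, 1/3, 1 + I}

Final answer: {-1 - I, 1/3, 1 + I}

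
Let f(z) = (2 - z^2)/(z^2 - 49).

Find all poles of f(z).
The singularities of f are the zeros of the denominator. Factoring,
  z^2 - 49 = (z + 7)*(z - 7)
so the candidates are z = -7, z = 7.

Check the numerator P(z) = 2 - z^2 at each one:
  P(-7) = -47 ≠ 0, so z = -7 is a (simple) pole.
  P(7) = -47 ≠ 0, so z = 7 is a (simple) pole.

Poles of f: {-7, 7}

Final answer: {-7, 7}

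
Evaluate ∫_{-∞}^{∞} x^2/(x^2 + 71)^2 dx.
Let f(z) = z^2/(z^2 + 71)^2. The denominator has no real zeros and deg Q - deg P = 2 ≥ 2, so the integral of f over the upper semicircle |z| = R tends to 0 as R → ∞. Closing the contour in the upper half-plane,
  ∫_{-∞}^{∞} f(x) dx = 2πi · Σ Res(f, z_k)  over the poles with Im z_k > 0.

Zeros of the denominator: z^2 + 71 = 0 gives z = ±sqrt(71)*I.
Upper half-plane: z = sqrt(71)*I (a pole of order 2).

Write f(z) = g(z)/(z - sqrt(71)*I)^2 with g(z) = z^2/(z + sqrt(71)*I)^2. For a double pole, Res(f, z₀) = g'(z₀):
  g'(z) = 2*sqrt(71)*I*z/(z + sqrt(71)*I)^3
  Res(f, sqrt(71)*I) = g'(sqrt(71)*I) = -sqrt(71)*I/284

∫_{-∞}^{∞} f(x) dx = 2πi · (-sqrt(71)*I/284) = sqrt(71)*pi/142

Final answer: sqrt(71)*pi/142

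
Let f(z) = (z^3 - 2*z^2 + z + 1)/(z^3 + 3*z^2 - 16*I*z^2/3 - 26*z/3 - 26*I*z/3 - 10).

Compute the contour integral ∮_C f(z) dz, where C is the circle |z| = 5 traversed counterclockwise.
pi*(-32/3 - 10*I)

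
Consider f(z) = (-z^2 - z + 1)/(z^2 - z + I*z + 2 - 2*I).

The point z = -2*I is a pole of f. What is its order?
Factor the denominator:
  z^2 - z + I*z + 2 - 2*I = (z + 2*I)*(z - 1 - I)

The numerator P(z) = -z^2 - z + 1 has P(-2*I) = 5 + 2*I ≠ 0, so no factor of (z + 2*I) cancels.
Near z = -2*I we can therefore write f(z) = g(z)/(z + 2*I) with g analytic at -2*I and g(-2*I) ≠ 0 (g is the numerator divided by the remaining denominator factors).

Hence z = -2*I is a pole of order 1.

Final answer: 1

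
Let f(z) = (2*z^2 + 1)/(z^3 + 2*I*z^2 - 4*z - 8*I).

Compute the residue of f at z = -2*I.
7/8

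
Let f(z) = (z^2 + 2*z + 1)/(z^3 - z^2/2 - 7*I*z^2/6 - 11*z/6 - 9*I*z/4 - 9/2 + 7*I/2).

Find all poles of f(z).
The singularities of f are the zeros of the denominator. Factoring,
  z^3 - z^2/2 - 7*I*z^2/6 - 11*z/6 - 9*I*z/4 - 9/2 + 7*I/2 = (z - 3*I/2)*(z + 3/2 + I)*(z - 2 - 2*I/3)
so the candidates are z = 3*I/2, z = -3/2 - I, z = 2 + 2*I/3.

Check the numerator P(z) = z^2 + 2*z + 1 at each one:
  P(3*I/2) = -5/4 + 3*I ≠ 0, so z = 3*I/2 is a (simple) pole.
  P(-3/2 - I) = -3/4 + I ≠ 0, so z = -3/2 - I is a (simple) pole.
  P(2 + 2*I/3) = 77/9 + 4*I ≠ 0, so z = 2 + 2*I/3 is a (simple) pole.

Poles of f: {-3/2 - I, 3*I/2, 2 + 2*I/3}

Final answer: {-3/2 - I, 3*I/2, 2 + 2*I/3}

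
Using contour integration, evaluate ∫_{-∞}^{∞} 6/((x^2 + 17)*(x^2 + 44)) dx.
pi*(-17*sqrt(11) + 22*sqrt(17))/1683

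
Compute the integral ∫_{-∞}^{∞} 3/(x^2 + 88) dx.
Let f(z) = 3/(z^2 + 88). The denominator has no real zeros and deg Q - deg P = 2 ≥ 2, so the integral of f over the upper semicircle |z| = R tends to 0 as R → ∞. Closing the contour in the upper half-plane,
  ∫_{-∞}^{∞} f(x) dx = 2πi · Σ Res(f, z_k)  over the poles with Im z_k > 0.

Zeros of the denominator: z^2 + 88 = 0 gives z = ±2*sqrt(22)*I.
Upper half-plane: z = 2*sqrt(22)*I (simple).

Each pole is a simple zero of Q(z) = z^2 + 88, so Res(f, z₀) = P(z₀)/Q'(z₀) with P(z) = 3, Q'(z) = 2*z:
  Res(f, 2*sqrt(22)*I) = (3)/(4*sqrt(22)*I) = -3*sqrt(22)*I/88

∫_{-∞}^{∞} f(x) dx = 2πi · (-3*sqrt(22)*I/88) = 3*sqrt(22)*pi/44

Final answer: 3*sqrt(22)*pi/44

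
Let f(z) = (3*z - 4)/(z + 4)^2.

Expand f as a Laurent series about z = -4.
Put w = z - (-4), i.e. z = w - 4. The denominator is w^2, so it suffices to rewrite the numerator in powers of w.

P(z) = 3*z - 4
P(w - 4) = -16 + 3*w

Dividing each term by w^2:
  f = -16/w^2 + 3/w

Substituting back w = z + 4:
  f(z) = -16/(z + 4)^2 + 3/(z + 4)

The series is finite because the numerator is a polynomial; the negative powers form the principal part, and the coefficient of 1/(z + 4) gives Res(f, -4) = 3.

Final answer: -16/(z + 4)^2 + 3/(z + 4)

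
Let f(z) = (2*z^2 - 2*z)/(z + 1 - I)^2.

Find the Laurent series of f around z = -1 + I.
Put w = z - (-1 + I), i.e. z = w - 1 + I. The denominator is w^2, so it suffices to rewrite the numerator in powers of w.

P(z) = 2*z^2 - 2*z
P(w - 1 + I) = 2 - 6*I + (-6 + 4*I)*w + 2*w^2

Dividing each term by w^2:
  f = (2 - 6*I)/w^2 + (-6 + 4*I)/w + 2

Substituting back w = z + 1 - I:
  f(z) = (2 - 6*I)/(z + 1 - I)^2 + (-6 + 4*I)/(z + 1 - I) + 2

The series is finite because the numerator is a polynomial; the negative powers form the principal part, and the coefficient of 1/(z + 1 - I) gives Res(f, -1 + I) = -6 + 4*I.

Final answer: (2 - 6*I)/(z + 1 - I)^2 + (-6 + 4*I)/(z + 1 - I) + 2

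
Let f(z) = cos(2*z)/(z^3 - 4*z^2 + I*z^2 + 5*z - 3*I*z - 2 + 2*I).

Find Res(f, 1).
I*cos(2)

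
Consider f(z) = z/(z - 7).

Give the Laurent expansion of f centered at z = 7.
Put w = z - (7), i.e. z = w + 7. The denominator is w, so it suffices to rewrite the numerator in powers of w.

P(z) = z
P(w + 7) = 7 + w

Dividing each term by w:
  f = 7/w + 1

Substituting back w = z - 7:
  f(z) = 7/(z - 7) + 1

The series is finite because the numerator is a polynomial; the negative powers form the principal part, and the coefficient of 1/(z - 7) gives Res(f, 7) = 7.

Final answer: 7/(z - 7) + 1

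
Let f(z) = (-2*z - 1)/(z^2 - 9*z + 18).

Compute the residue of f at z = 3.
Write f(z) = P(z)/Q(z) with P(z) = -2*z - 1 and Q(z) = z^2 - 9*z + 18.
The denominator factors as Q(z) = (z - 3)*(z - 6), so z = 3 is a simple zero of Q and P is analytic there; z = 3 is therefore a simple pole and
  Res(f, z₀) = P(z₀)/Q'(z₀).

Q'(z) = 2*z - 9, so Q'(3) = -3.
P(3) = -7.

Res(f, 3) = (-7)/(-3) = 7/3

Final answer: 7/3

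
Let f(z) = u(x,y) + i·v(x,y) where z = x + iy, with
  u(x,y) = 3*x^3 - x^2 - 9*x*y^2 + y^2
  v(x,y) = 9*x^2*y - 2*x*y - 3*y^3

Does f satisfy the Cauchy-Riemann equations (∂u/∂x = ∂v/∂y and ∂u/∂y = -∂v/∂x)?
∂u/∂x = 9*x^2 - 2*x - 9*y^2
∂v/∂y = 9*x^2 - 2*x - 9*y^2
∂u/∂y = -18*x*y + 2*y
∂v/∂x = 18*x*y - 2*y
∂u/∂x = ∂v/∂y and ∂u/∂y = -∂v/∂x hold identically; f is analytic.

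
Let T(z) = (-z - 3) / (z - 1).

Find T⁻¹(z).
Set w = T(z) = (-z - 3) / (z - 1) and solve for z:
  w*(z - 1) = -z - 3
  -w + z*(w + 1) + 3 = 0
  z*(w + 1) = w - 3
  z = (3 - w)/(-w - 1)
Renaming the variable, T⁻¹(z) = (-z + 3)/(-z - 1) = (z - 3)/(z + 1).
(Check: ad - bc = 4 ≠ 0, so T is invertible.)

Final answer: (z - 3)/(z + 1)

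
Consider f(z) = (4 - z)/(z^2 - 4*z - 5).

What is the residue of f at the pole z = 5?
-1/6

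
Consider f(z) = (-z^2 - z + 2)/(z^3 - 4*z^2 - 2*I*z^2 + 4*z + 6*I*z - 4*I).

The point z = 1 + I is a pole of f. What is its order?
Factor the denominator:
  z^3 - 4*z^2 - 2*I*z^2 + 4*z + 6*I*z - 4*I = (z - 1 - I)^2*(z - 2)

The numerator P(z) = -z^2 - z + 2 has P(1 + I) = 1 - 3*I ≠ 0, so no factor of (z - 1 - I) cancels.
Near z = 1 + I we can therefore write f(z) = g(z)/(z - 1 - I)^2 with g analytic at 1 + I and g(1 + I) ≠ 0 (g is the numerator divided by the remaining denominator factors).

Hence z = 1 + I is a pole of order 2.

Final answer: 2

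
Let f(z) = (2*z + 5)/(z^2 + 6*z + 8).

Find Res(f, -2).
Write f(z) = P(z)/Q(z) with P(z) = 2*z + 5 and Q(z) = z^2 + 6*z + 8.
The denominator factors as Q(z) = (z + 4)*(z + 2), so z = -2 is a simple zero of Q and P is analytic there; z = -2 is therefore a simple pole and
  Res(f, z₀) = P(z₀)/Q'(z₀).

Q'(z) = 2*z + 6, so Q'(-2) = 2.
P(-2) = 1.

Res(f, -2) = (1)/(2) = 1/2

Final answer: 1/2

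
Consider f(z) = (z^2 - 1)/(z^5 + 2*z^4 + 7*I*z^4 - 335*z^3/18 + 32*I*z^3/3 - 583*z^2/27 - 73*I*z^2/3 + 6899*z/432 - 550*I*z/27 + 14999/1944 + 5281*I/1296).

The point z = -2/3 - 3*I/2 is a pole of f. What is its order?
Factor the denominator:
  z^5 + 2*z^4 + 7*I*z^4 - 335*z^3/18 + 32*I*z^3/3 - 583*z^2/27 - 73*I*z^2/3 + 6899*z/432 - 550*I*z/27 + 14999/1944 + 5281*I/1296 = (z + 2/3 + 3*I/2)^4*(z - 2/3 + I)

The numerator P(z) = z^2 - 1 has P(-2/3 - 3*I/2) = -101/36 + 2*I ≠ 0, so no factor of (z + 2/3 + 3*I/2) cancels.
Near z = -2/3 - 3*I/2 we can therefore write f(z) = g(z)/(z + 2/3 + 3*I/2)^4 with g analytic at -2/3 - 3*I/2 and g(-2/3 - 3*I/2) ≠ 0 (g is the numerator divided by the remaining denominator factors).

Hence z = -2/3 - 3*I/2 is a pole of order 4.

Final answer: 4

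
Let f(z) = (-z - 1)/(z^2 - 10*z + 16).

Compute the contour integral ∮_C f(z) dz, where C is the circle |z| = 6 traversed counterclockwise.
By the residue theorem, ∮_C f(z) dz = 2πi · (sum of the residues of f at the poles inside |z| = 6).

The denominator factors as (z - 8)*(z - 2), so the singularities of f are simple poles at z = 8, z = 2.
  |8|² = 64 > 36 = 6², so this pole is outside the contour.
  |2|² = 4 < 36 = 6², so this pole is inside the contour.

With P(z) = -z - 1 and Q(z) = z^2 - 10*z + 16, each pole is simple, so Res(f, z₀) = P(z₀)/Q'(z₀) with Q'(z) = 2*z - 10.
  Res(f, 2) = P(2)/Q'(2) = (-3)/(-6) = 1/2

∮_C f(z) dz = 2πi · (1/2) = I*pi

Final answer: I*pi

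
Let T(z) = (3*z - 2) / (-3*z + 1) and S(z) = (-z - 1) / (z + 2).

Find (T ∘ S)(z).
(T ∘ S)(z) = T(S(z)) = ((3)*S(z) + (-2))/((-3)*S(z) + (1)). Multiply numerator and denominator by z + 2:
  numerator:   (3)*(-z - 1) + (-2)*(z + 2) = -5*z - 7
  denominator: (-3)*(-z - 1) + (1)*(z + 2) = 4*z + 5
(T ∘ S)(z) = (-5*z - 7)/(4*z + 5)

Final answer: (-5*z - 7)/(4*z + 5)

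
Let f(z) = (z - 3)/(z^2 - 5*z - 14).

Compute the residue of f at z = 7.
Write f(z) = P(z)/Q(z) with P(z) = z - 3 and Q(z) = z^2 - 5*z - 14.
The denominator factors as Q(z) = (z - 7)*(z + 2), so z = 7 is a simple zero of Q and P is analytic there; z = 7 is therefore a simple pole and
  Res(f, z₀) = P(z₀)/Q'(z₀).

Q'(z) = 2*z - 5, so Q'(7) = 9.
P(7) = 4.

Res(f, 7) = (4)/(9) = 4/9

Final answer: 4/9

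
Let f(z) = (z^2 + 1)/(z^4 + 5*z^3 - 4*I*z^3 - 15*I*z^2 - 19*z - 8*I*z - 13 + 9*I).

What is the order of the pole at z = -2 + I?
Factor the denominator:
  z^4 + 5*z^3 - 4*I*z^3 - 15*I*z^2 - 19*z - 8*I*z - 13 + 9*I = (z + 2 - I)^3*(z - 1 - I)

The numerator P(z) = z^2 + 1 has P(-2 + I) = 4 - 4*I ≠ 0, so no factor of (z + 2 - I) cancels.
Near z = -2 + I we can therefore write f(z) = g(z)/(z + 2 - I)^3 with g analytic at -2 + I and g(-2 + I) ≠ 0 (g is the numerator divided by the remaining denominator factors).

Hence z = -2 + I is a pole of order 3.

Final answer: 3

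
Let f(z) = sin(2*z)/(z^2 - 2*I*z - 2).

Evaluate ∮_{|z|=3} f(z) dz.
I*pi*sin(2 - 2*I) + I*pi*sin(2 + 2*I)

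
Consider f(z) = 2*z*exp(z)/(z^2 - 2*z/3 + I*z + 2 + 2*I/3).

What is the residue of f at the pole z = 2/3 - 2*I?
(116/85 + 12*I/85)*exp(2/3 - 2*I)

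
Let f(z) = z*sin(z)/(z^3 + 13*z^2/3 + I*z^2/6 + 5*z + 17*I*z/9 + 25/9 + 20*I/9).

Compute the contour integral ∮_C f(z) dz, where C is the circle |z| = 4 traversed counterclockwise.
By the residue theorem, ∮_C f(z) dz = 2πi · (sum of the residues of f at the poles inside |z| = 4).

The denominator factors as (z + 1/3 + I)*(z + 3 - I/3)*(z + 1 - I/2), so the singularities of f are simple poles at z = -1/3 - I, z = -3 + I/3, z = -1 + I/2.
  |-1/3 - I|² = 10/9 < 16 = 4², so this pole is inside the contour.
  |-3 + I/3|² = 82/9 < 16 = 4², so this pole is inside the contour.
  |-1 + I/2|² = 5/4 < 16 = 4², so this pole is inside the contour.

With P(z) = z*sin(z) and Q(z) = z^3 + 13*z^2/3 + I*z^2/6 + 5*z + 17*I*z/9 + 25/9 + 20*I/9, each pole is simple, so Res(f, z₀) = P(z₀)/Q'(z₀) with Q'(z) = 3*z^2 + 26*z/3 + I*z/3 + 5 + 17*I/9.
  Res(f, -1/3 - I) = P(-1/3 - I)/Q'(-1/3 - I) = ((1/3 + I)*sin(1/3 + I))/(-2/9 - 44*I/9) = (-201/970 + 57*I/970)*sin(1/3 + I)
  Res(f, -3 + I/3) = P(-3 + I/3)/Q'(-3 + I/3) = ((3 - I/3)*sin(3 - I/3))/(50/9 - 20*I/9) = (141/290 + 39*I/290)*sin(3 - I/3)
  Res(f, -1 + I/2) = P(-1 + I/2)/Q'(-1 + I/2) = ((1 - I/2)*sin(1 - I/2))/(-19/12 + 26*I/9) = (-3924/14065 - 2718*I/14065)*sin(1 - I/2)

Sum of residues inside C: (-201/970 + 57*I/970)*sin(1/3 + I) + (-3924/14065 - 2718*I/14065)*sin(1 - I/2) + (141/290 + 39*I/290)*sin(3 - I/3)
∮_C f(z) dz = 2πi · ((-201/970 + 57*I/970)*sin(1/3 + I) + (-3924/14065 - 2718*I/14065)*sin(1 - I/2) + (141/290 + 39*I/290)*sin(3 - I/3)) = pi*(5436/14065 - 7848*I/14065)*sin(1 - I/2) + pi*(-57/485 - 201*I/485)*sin(1/3 + I) + pi*(-39/145 + 141*I/145)*sin(3 - I/3)

Final answer: pi*(5436/14065 - 7848*I/14065)*sin(1 - I/2) + pi*(-57/485 - 201*I/485)*sin(1/3 + I) + pi*(-39/145 + 141*I/145)*sin(3 - I/3)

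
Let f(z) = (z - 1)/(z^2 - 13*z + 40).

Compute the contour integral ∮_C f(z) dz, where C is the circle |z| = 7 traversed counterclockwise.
By the residue theorem, ∮_C f(z) dz = 2πi · (sum of the residues of f at the poles inside |z| = 7).

The denominator factors as (z - 8)*(z - 5), so the singularities of f are simple poles at z = 8, z = 5.
  |8|² = 64 > 49 = 7², so this pole is outside the contour.
  |5|² = 25 < 49 = 7², so this pole is inside the contour.

With P(z) = z - 1 and Q(z) = z^2 - 13*z + 40, each pole is simple, so Res(f, z₀) = P(z₀)/Q'(z₀) with Q'(z) = 2*z - 13.
  Res(f, 5) = P(5)/Q'(5) = (4)/(-3) = -4/3

∮_C f(z) dz = 2πi · (-4/3) = -8*I*pi/3

Final answer: -8*I*pi/3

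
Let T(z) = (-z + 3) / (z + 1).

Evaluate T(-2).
Substitute z = -2:
  numerator:   -(-2) + 3 = 5
  denominator: (-2) + 1 = -1
T(-2) = (5)/(-1) = -5

Final answer: -5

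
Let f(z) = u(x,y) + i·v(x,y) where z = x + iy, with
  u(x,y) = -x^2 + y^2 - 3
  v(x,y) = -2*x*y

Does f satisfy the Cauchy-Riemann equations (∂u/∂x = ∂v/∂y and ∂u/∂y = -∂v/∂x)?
∂u/∂x = -2*x
∂v/∂y = -2*x
∂u/∂y = 2*y
∂v/∂x = -2*y
∂u/∂x = ∂v/∂y and ∂u/∂y = -∂v/∂x hold identically; f is analytic.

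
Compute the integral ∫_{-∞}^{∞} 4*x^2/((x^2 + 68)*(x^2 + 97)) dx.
Let f(z) = 4*z^2/((z^2 + 68)*(z^2 + 97)). The denominator has no real zeros and deg Q - deg P = 2 ≥ 2, so the integral of f over the upper semicircle |z| = R tends to 0 as R → ∞. Closing the contour in the upper half-plane,
  ∫_{-∞}^{∞} f(x) dx = 2πi · Σ Res(f, z_k)  over the poles with Im z_k > 0.

Zeros of the denominator: z^2 + 97 = 0 gives z = ±sqrt(97)*I; z^2 + 68 = 0 gives z = ±2*sqrt(17)*I.
Upper half-plane: z = 2*sqrt(17)*I, z = sqrt(97)*I (simple).

Each pole is a simple zero of Q(z) = z^4 + 165*z^2 + 6596, so Res(f, z₀) = P(z₀)/Q'(z₀) with P(z) = 4*z^2, Q'(z) = 4*z^3 + 330*z:
  Res(f, 2*sqrt(17)*I) = (-272)/(116*sqrt(17)*I) = 4*sqrt(17)*I/29
  Res(f, sqrt(97)*I) = (-388)/(-58*sqrt(97)*I) = -2*sqrt(97)*I/29

Sum of residues: 2*I*(-sqrt(97) + 2*sqrt(17))/29
∫_{-∞}^{∞} f(x) dx = 2πi · (2*I*(-sqrt(97) + 2*sqrt(17))/29) = 4*pi*(-2*sqrt(17) + sqrt(97))/29

Final answer: 4*pi*(-2*sqrt(17) + sqrt(97))/29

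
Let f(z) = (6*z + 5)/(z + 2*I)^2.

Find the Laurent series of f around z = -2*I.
Put w = z - (-2*I), i.e. z = w - 2*I. The denominator is w^2, so it suffices to rewrite the numerator in powers of w.

P(z) = 6*z + 5
P(w - 2*I) = 5 - 12*I + 6*w

Dividing each term by w^2:
  f = (5 - 12*I)/w^2 + 6/w

Substituting back w = z + 2*I:
  f(z) = (5 - 12*I)/(z + 2*I)^2 + 6/(z + 2*I)

The series is finite because the numerator is a polynomial; the negative powers form the principal part, and the coefficient of 1/(z + 2*I) gives Res(f, -2*I) = 6.

Final answer: (5 - 12*I)/(z + 2*I)^2 + 6/(z + 2*I)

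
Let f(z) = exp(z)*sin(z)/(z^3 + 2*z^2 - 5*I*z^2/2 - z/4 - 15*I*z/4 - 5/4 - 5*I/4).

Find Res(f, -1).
(2/5 + 2*I/5)*exp(-1)*sin(1)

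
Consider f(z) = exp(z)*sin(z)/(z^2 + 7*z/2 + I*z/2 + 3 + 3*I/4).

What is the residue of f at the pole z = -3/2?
Write f(z) = P(z)/Q(z) with P(z) = exp(z)*sin(z) and Q(z) = z^2 + 7*z/2 + I*z/2 + 3 + 3*I/4.
The denominator factors as Q(z) = (z + 2 + I/2)*(z + 3/2), so z = -3/2 is a simple zero of Q and P is analytic there; z = -3/2 is therefore a simple pole and
  Res(f, z₀) = P(z₀)/Q'(z₀).

Q'(z) = 2*z + 7/2 + I/2, so Q'(-3/2) = 1/2 + I/2.
P(-3/2) = -exp(-3/2)*sin(3/2).

Res(f, -3/2) = (-exp(-3/2)*sin(3/2))/(1/2 + I/2) = (-1 + I)*exp(-3/2)*sin(3/2)

Final answer: (-1 + I)*exp(-3/2)*sin(3/2)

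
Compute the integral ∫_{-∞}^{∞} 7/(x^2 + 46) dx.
Let f(z) = 7/(z^2 + 46). The denominator has no real zeros and deg Q - deg P = 2 ≥ 2, so the integral of f over the upper semicircle |z| = R tends to 0 as R → ∞. Closing the contour in the upper half-plane,
  ∫_{-∞}^{∞} f(x) dx = 2πi · Σ Res(f, z_k)  over the poles with Im z_k > 0.

Zeros of the denominator: z^2 + 46 = 0 gives z = ±sqrt(46)*I.
Upper half-plane: z = sqrt(46)*I (simple).

Each pole is a simple zero of Q(z) = z^2 + 46, so Res(f, z₀) = P(z₀)/Q'(z₀) with P(z) = 7, Q'(z) = 2*z:
  Res(f, sqrt(46)*I) = (7)/(2*sqrt(46)*I) = -7*sqrt(46)*I/92

∫_{-∞}^{∞} f(x) dx = 2πi · (-7*sqrt(46)*I/92) = 7*sqrt(46)*pi/46

Final answer: 7*sqrt(46)*pi/46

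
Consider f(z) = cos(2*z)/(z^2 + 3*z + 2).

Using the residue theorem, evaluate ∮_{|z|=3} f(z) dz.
2*I*pi*cos(2) - 2*I*pi*cos(4)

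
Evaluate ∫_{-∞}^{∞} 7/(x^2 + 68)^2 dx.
Let f(z) = 7/(z^2 + 68)^2. The denominator has no real zeros and deg Q - deg P = 4 ≥ 2, so the integral of f over the upper semicircle |z| = R tends to 0 as R → ∞. Closing the contour in the upper half-plane,
  ∫_{-∞}^{∞} f(x) dx = 2πi · Σ Res(f, z_k)  over the poles with Im z_k > 0.

Zeros of the denominator: z^2 + 68 = 0 gives z = ±2*sqrt(17)*I.
Upper half-plane: z = 2*sqrt(17)*I (a pole of order 2).

Write f(z) = g(z)/(z - 2*sqrt(17)*I)^2 with g(z) = 7/(z + 2*sqrt(17)*I)^2. For a double pole, Res(f, z₀) = g'(z₀):
  g'(z) = -14/(z + 2*sqrt(17)*I)^3
  Res(f, 2*sqrt(17)*I) = g'(2*sqrt(17)*I) = -7*sqrt(17)*I/9248

∫_{-∞}^{∞} f(x) dx = 2πi · (-7*sqrt(17)*I/9248) = 7*sqrt(17)*pi/4624

Final answer: 7*sqrt(17)*pi/4624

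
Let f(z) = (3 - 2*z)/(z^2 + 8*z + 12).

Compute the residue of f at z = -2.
Write f(z) = P(z)/Q(z) with P(z) = 3 - 2*z and Q(z) = z^2 + 8*z + 12.
The denominator factors as Q(z) = (z + 6)*(z + 2), so z = -2 is a simple zero of Q and P is analytic there; z = -2 is therefore a simple pole and
  Res(f, z₀) = P(z₀)/Q'(z₀).

Q'(z) = 2*z + 8, so Q'(-2) = 4.
P(-2) = 7.

Res(f, -2) = (7)/(4) = 7/4

Final answer: 7/4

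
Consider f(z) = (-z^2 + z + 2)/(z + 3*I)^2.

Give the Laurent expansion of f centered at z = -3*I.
Put w = z - (-3*I), i.e. z = w - 3*I. The denominator is w^2, so it suffices to rewrite the numerator in powers of w.

P(z) = -z^2 + z + 2
P(w - 3*I) = 11 - 3*I + (1 + 6*I)*w - w^2

Dividing each term by w^2:
  f = (11 - 3*I)/w^2 + (1 + 6*I)/w - 1

Substituting back w = z + 3*I:
  f(z) = (11 - 3*I)/(z + 3*I)^2 + (1 + 6*I)/(z + 3*I) - 1

The series is finite because the numerator is a polynomial; the negative powers form the principal part, and the coefficient of 1/(z + 3*I) gives Res(f, -3*I) = 1 + 6*I.

Final answer: (11 - 3*I)/(z + 3*I)^2 + (1 + 6*I)/(z + 3*I) - 1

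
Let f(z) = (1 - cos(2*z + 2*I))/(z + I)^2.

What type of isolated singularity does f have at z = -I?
Let u = z + I. The argument of cos is 2*z + 2*I = 2u, so
  f = (1 - cos(2u))/u^2 = ((2u)^2/2 - (2u)^4/24 + ...)/u^2 = 2 - (2/3)*u^2 + ...
The Laurent expansion about u = 0 has no negative powers; equivalently lim_{z→-I} f(z) = 2 exists and is finite.
So the singularity is removable.

Final answer: removable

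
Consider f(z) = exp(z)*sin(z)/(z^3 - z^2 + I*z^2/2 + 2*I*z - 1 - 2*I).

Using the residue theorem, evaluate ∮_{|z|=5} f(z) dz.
By the residue theorem, ∮_C f(z) dz = 2πi · (sum of the residues of f at the poles inside |z| = 5).

The denominator factors as (z - 1 + I/2)*(z - 1 + I)*(z + 1 - I), so the singularities of f are simple poles at z = 1 - I/2, z = 1 - I, z = -1 + I.
  |1 - I/2|² = 5/4 < 25 = 5², so this pole is inside the contour.
  |1 - I|² = 2 < 25 = 5², so this pole is inside the contour.
  |-1 + I|² = 2 < 25 = 5², so this pole is inside the contour.

With P(z) = exp(z)*sin(z) and Q(z) = z^3 - z^2 + I*z^2/2 + 2*I*z - 1 - 2*I, each pole is simple, so Res(f, z₀) = P(z₀)/Q'(z₀) with Q'(z) = 3*z^2 - 2*z + I*z + 2*I.
  Res(f, 1 - I/2) = P(1 - I/2)/Q'(1 - I/2) = (exp(1 - I/2)*sin(1 - I/2))/(3/4 + I) = (12/25 - 16*I/25)*exp(1 - I/2)*sin(1 - I/2)
  Res(f, 1 - I) = P(1 - I)/Q'(1 - I) = (exp(1 - I)*sin(1 - I))/(-1 - I) = (-1/2 + I/2)*exp(1 - I)*sin(1 - I)
  Res(f, -1 + I) = P(-1 + I)/Q'(-1 + I) = (-exp(-1 + I)*sin(1 - I))/(1 - 7*I) = (-1/50 - 7*I/50)*exp(-1 + I)*sin(1 - I)

Sum of residues inside C: (12/25 - 16*I/25)*exp(1 - I/2)*sin(1 - I/2) + (-1/50 - 7*I/50)*exp(-1 + I)*sin(1 - I) + (-1/2 + I/2)*exp(1 - I)*sin(1 - I)
∮_C f(z) dz = 2πi · ((12/25 - 16*I/25)*exp(1 - I/2)*sin(1 - I/2) + (-1/50 - 7*I/50)*exp(-1 + I)*sin(1 - I) + (-1/2 + I/2)*exp(1 - I)*sin(1 - I)) = pi*(32/25 + 24*I/25)*exp(1 - I/2)*sin(1 - I/2) + pi*(7/25 - I/25)*exp(-1 + I)*sin(1 - I) + pi*(-1 - I)*exp(1 - I)*sin(1 - I)

Final answer: pi*(32/25 + 24*I/25)*exp(1 - I/2)*sin(1 - I/2) + pi*(7/25 - I/25)*exp(-1 + I)*sin(1 - I) + pi*(-1 - I)*exp(1 - I)*sin(1 - I)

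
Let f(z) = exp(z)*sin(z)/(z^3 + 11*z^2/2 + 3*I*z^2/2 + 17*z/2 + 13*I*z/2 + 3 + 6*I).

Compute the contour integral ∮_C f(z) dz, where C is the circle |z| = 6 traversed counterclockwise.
By the residue theorem, ∮_C f(z) dz = 2πi · (sum of the residues of f at the poles inside |z| = 6).

The denominator factors as (z + 1 + I)*(z + 3)*(z + 3/2 + I/2), so the singularities of f are simple poles at z = -1 - I, z = -3, z = -3/2 - I/2.
  |-1 - I|² = 2 < 36 = 6², so this pole is inside the contour.
  |-3|² = 9 < 36 = 6², so this pole is inside the contour.
  |-3/2 - I/2|² = 5/2 < 36 = 6², so this pole is inside the contour.

With P(z) = exp(z)*sin(z) and Q(z) = z^3 + 11*z^2/2 + 3*I*z^2/2 + 17*z/2 + 13*I*z/2 + 3 + 6*I, each pole is simple, so Res(f, z₀) = P(z₀)/Q'(z₀) with Q'(z) = 3*z^2 + 11*z + 3*I*z + 17/2 + 13*I/2.
  Res(f, -1 - I) = P(-1 - I)/Q'(-1 - I) = (-exp(-1 - I)*sin(1 + I))/(1/2 - 3*I/2) = (-1/5 - 3*I/5)*exp(-1 - I)*sin(1 + I)
  Res(f, -3) = P(-3)/Q'(-3) = (-exp(-3)*sin(3))/(5/2 - 5*I/2) = (-1/5 - I/5)*exp(-3)*sin(3)
  Res(f, -3/2 - I/2) = P(-3/2 - I/2)/Q'(-3/2 - I/2) = (-exp(-3/2 - I/2)*sin(3/2 + I/2))/(-1/2 + I) = (2/5 + 4*I/5)*exp(-3/2 - I/2)*sin(3/2 + I/2)

Sum of residues inside C: (-1/5 - 3*I/5)*exp(-1 - I)*sin(1 + I) + (-1/5 - I/5)*exp(-3)*sin(3) + (2/5 + 4*I/5)*exp(-3/2 - I/2)*sin(3/2 + I/2)
∮_C f(z) dz = 2πi · ((-1/5 - 3*I/5)*exp(-1 - I)*sin(1 + I) + (-1/5 - I/5)*exp(-3)*sin(3) + (2/5 + 4*I/5)*exp(-3/2 - I/2)*sin(3/2 + I/2)) = pi*(6/5 - 2*I/5)*exp(-1 - I)*sin(1 + I) + pi*(2/5 - 2*I/5)*exp(-3)*sin(3) + pi*(-8/5 + 4*I/5)*exp(-3/2 - I/2)*sin(3/2 + I/2)

Final answer: pi*(6/5 - 2*I/5)*exp(-1 - I)*sin(1 + I) + pi*(2/5 - 2*I/5)*exp(-3)*sin(3) + pi*(-8/5 + 4*I/5)*exp(-3/2 - I/2)*sin(3/2 + I/2)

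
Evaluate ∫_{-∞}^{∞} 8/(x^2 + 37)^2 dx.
Let f(z) = 8/(z^2 + 37)^2. The denominator has no real zeros and deg Q - deg P = 4 ≥ 2, so the integral of f over the upper semicircle |z| = R tends to 0 as R → ∞. Closing the contour in the upper half-plane,
  ∫_{-∞}^{∞} f(x) dx = 2πi · Σ Res(f, z_k)  over the poles with Im z_k > 0.

Zeros of the denominator: z^2 + 37 = 0 gives z = ±sqrt(37)*I.
Upper half-plane: z = sqrt(37)*I (a pole of order 2).

Write f(z) = g(z)/(z - sqrt(37)*I)^2 with g(z) = 8/(z + sqrt(37)*I)^2. For a double pole, Res(f, z₀) = g'(z₀):
  g'(z) = -16/(z + sqrt(37)*I)^3
  Res(f, sqrt(37)*I) = g'(sqrt(37)*I) = -2*sqrt(37)*I/1369

∫_{-∞}^{∞} f(x) dx = 2πi · (-2*sqrt(37)*I/1369) = 4*sqrt(37)*pi/1369

Final answer: 4*sqrt(37)*pi/1369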